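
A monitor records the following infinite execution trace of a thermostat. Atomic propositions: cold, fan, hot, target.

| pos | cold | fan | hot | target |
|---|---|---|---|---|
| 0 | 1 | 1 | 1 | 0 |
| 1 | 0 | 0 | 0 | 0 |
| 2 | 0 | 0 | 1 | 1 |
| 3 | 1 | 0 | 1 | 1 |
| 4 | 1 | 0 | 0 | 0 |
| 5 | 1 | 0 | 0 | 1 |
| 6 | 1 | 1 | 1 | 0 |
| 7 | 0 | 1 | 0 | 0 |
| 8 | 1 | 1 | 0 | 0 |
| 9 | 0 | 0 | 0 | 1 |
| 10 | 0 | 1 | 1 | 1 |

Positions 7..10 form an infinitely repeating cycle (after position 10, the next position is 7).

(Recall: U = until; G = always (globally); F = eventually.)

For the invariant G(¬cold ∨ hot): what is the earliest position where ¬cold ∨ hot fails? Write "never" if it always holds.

Check ¬cold ∨ hot at each position in order: 0 ✓, 1 ✓, 2 ✓, 3 ✓.
At position 4 the labels are {cold}, so ¬cold ∨ hot is false there. This is the first violation.

4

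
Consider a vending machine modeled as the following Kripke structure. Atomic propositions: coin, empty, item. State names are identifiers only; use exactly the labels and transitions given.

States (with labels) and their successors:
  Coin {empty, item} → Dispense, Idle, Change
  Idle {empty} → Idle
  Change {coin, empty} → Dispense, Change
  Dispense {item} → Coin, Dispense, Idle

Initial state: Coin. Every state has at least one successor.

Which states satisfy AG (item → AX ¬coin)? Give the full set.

{Idle}

States satisfying item → AX ¬coin: {Idle, Change, Dispense}.
States satisfying AG (item → AX ¬coin): {Idle}.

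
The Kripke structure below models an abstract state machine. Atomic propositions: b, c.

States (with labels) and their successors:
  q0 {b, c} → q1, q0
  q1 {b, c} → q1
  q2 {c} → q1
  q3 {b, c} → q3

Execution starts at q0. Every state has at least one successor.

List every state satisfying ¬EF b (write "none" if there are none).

none

States satisfying b: {q0, q1, q3}.
States satisfying EF b: {q0, q1, q2, q3}.
States satisfying ¬EF b: ∅.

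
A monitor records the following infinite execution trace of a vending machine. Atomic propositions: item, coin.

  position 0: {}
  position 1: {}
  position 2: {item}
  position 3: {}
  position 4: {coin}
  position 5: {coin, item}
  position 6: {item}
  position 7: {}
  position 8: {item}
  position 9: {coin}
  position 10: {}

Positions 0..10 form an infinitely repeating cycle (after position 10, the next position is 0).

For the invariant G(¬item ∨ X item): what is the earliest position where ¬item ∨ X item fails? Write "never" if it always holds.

2

Check ¬item ∨ X item at each position in order: 0 ✓, 1 ✓.
At position 2 the labels are {item} and the next position 3 has {}, so ¬item ∨ X item is false there. This is the first violation.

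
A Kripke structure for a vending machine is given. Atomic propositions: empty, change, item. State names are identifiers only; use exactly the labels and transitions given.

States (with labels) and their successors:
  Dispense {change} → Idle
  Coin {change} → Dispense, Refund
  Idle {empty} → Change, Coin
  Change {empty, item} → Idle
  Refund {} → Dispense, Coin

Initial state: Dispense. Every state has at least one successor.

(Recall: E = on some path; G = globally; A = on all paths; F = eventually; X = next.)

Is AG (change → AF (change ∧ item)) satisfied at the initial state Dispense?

States satisfying change → AF (change ∧ item): {Idle, Change, Refund}.
States satisfying AG (change → AF (change ∧ item)): ∅.
Coin is reachable from Dispense and violates change → AF (change ∧ item), so AG fails at Dispense.
Dispense ∉ Sat(AG (change → AF (change ∧ item))).

No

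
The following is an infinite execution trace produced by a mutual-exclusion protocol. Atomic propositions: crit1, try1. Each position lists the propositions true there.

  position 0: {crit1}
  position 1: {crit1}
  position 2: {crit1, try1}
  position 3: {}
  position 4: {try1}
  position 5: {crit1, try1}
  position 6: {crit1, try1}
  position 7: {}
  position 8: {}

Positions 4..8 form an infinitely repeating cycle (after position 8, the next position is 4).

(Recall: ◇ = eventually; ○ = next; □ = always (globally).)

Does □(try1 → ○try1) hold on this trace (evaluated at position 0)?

Does not hold

try1 → ○try1 must hold at every position from 0 onward. It fails at position 2, so □(try1 → ○try1) is false.
Positions where try1 holds: 2, 4, 5, 6.
Check ○try1 at each: 2→fails, 4→ok, 5→ok, 6→fails.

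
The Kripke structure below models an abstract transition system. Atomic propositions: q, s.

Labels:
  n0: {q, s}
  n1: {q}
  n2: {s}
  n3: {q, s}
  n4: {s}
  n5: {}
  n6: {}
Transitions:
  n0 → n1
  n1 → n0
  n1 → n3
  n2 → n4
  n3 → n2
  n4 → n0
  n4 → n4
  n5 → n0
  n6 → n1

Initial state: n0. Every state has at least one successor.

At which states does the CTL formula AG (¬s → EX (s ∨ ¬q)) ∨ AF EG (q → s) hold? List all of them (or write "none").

States satisfying ¬s → EX (s ∨ ¬q): {n0, n1, n2, n3, n4, n5}.
States satisfying AG (¬s → EX (s ∨ ¬q)): {n0, n1, n2, n3, n4, n5}.
States satisfying EG (q → s): {n2, n3, n4}.
States satisfying AF EG (q → s): {n2, n3, n4}.
States satisfying AG (¬s → EX (s ∨ ¬q)) ∨ AF EG (q → s): {n0, n1, n2, n3, n4, n5}.

{n0, n1, n2, n3, n4, n5}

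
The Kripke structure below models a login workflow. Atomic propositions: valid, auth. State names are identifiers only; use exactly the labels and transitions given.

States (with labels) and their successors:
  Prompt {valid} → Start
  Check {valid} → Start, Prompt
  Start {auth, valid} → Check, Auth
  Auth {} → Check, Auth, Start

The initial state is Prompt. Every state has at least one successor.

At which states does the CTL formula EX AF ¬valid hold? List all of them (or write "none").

{Start, Auth}

States satisfying AF ¬valid: {Auth}.
States satisfying EX AF ¬valid: {Start, Auth}.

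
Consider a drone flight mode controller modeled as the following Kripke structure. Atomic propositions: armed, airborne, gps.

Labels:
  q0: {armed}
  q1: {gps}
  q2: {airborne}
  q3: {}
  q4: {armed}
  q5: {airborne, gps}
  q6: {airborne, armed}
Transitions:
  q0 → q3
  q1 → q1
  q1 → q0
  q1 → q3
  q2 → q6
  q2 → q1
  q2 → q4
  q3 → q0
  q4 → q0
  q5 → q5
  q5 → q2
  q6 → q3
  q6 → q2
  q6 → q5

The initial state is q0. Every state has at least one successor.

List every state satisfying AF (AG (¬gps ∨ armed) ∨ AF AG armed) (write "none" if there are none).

States satisfying AG (¬gps ∨ armed) ∨ AF AG armed: {q0, q3, q4}.
States satisfying AF (AG (¬gps ∨ armed) ∨ AF AG armed): {q0, q3, q4}.

{q0, q3, q4}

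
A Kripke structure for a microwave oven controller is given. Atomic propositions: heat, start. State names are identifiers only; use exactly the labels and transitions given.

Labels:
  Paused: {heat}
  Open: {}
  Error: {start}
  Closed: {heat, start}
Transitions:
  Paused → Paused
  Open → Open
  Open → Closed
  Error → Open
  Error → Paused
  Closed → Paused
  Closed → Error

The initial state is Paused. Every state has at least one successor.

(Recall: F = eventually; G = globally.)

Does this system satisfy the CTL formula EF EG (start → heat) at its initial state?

States satisfying EG (start → heat): {Paused, Open, Closed}.
States satisfying EF EG (start → heat): {Paused, Open, Error, Closed}.
Some path from Paused reaches a state where EG (start → heat) holds.
Paused ∈ Sat(EF EG (start → heat)).

Yes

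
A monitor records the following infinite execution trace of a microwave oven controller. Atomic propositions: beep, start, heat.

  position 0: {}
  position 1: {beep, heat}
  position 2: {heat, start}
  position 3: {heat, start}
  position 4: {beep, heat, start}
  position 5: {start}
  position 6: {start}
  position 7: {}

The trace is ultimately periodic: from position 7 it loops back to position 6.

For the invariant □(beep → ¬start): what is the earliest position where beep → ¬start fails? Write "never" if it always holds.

4

Check beep → ¬start at each position in order: 0 ✓, 1 ✓, 2 ✓, 3 ✓.
At position 4 the labels are {beep, heat, start}, so beep → ¬start is false there. This is the first violation.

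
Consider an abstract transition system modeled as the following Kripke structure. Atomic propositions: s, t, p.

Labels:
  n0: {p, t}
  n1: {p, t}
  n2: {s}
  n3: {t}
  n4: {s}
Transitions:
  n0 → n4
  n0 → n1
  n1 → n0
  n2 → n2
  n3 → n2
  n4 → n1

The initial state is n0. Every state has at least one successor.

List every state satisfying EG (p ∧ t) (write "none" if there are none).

States satisfying p ∧ t: {n0, n1}.
States satisfying EG (p ∧ t): {n0, n1}.

{n0, n1}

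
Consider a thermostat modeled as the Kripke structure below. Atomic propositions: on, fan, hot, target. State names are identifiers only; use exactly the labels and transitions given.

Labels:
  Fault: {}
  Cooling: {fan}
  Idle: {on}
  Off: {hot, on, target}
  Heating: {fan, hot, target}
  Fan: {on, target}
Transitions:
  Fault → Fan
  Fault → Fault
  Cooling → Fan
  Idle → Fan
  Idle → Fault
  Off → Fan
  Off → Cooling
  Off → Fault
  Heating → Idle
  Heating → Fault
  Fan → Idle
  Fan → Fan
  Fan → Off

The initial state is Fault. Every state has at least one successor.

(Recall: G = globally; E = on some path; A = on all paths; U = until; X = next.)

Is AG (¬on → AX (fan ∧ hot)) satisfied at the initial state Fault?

Violated

States satisfying ¬on → AX (fan ∧ hot): {Idle, Off, Fan}.
States satisfying AG (¬on → AX (fan ∧ hot)): ∅.
Cooling is reachable from Fault and violates ¬on → AX (fan ∧ hot), so AG fails at Fault.
Fault ∉ Sat(AG (¬on → AX (fan ∧ hot))).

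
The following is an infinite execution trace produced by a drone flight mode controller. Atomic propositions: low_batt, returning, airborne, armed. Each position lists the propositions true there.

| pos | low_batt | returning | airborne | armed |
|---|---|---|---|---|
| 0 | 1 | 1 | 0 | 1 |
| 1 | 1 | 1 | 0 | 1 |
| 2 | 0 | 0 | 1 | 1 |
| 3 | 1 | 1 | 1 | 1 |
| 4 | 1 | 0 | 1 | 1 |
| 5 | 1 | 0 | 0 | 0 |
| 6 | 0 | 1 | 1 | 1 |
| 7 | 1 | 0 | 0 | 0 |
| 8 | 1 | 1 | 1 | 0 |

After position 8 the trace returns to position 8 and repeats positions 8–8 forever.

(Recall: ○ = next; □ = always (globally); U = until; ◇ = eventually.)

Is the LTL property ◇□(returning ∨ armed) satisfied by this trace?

□(returning ∨ armed) holds at position 8, which is reachable from 0, so ◇□(returning ∨ armed) holds.

Satisfied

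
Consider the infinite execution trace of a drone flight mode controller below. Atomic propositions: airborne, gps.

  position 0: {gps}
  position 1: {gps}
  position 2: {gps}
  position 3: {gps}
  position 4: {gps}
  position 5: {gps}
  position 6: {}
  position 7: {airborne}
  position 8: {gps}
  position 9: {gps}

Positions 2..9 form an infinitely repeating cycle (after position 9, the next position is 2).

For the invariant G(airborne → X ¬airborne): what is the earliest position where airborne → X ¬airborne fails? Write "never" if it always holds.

never

airborne → X ¬airborne holds at every position 0..9, and those are all the positions the trace ever visits, so the invariant G(airborne → X ¬airborne) is never violated.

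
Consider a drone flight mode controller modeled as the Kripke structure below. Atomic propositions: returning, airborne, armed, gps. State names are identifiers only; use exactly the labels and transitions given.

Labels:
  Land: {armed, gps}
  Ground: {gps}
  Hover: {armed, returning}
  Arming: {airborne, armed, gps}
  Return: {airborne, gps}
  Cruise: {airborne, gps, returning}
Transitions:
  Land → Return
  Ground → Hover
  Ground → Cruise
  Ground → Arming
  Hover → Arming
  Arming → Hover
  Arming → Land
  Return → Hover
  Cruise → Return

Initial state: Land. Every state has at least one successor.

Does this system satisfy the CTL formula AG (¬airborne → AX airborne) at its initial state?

Holds

States satisfying ¬airborne → AX airborne: {Land, Hover, Arming, Return, Cruise}.
States satisfying AG (¬airborne → AX airborne): {Land, Hover, Arming, Return, Cruise}.
Every state reachable from Land satisfies ¬airborne → AX airborne.
Land ∈ Sat(AG (¬airborne → AX airborne)).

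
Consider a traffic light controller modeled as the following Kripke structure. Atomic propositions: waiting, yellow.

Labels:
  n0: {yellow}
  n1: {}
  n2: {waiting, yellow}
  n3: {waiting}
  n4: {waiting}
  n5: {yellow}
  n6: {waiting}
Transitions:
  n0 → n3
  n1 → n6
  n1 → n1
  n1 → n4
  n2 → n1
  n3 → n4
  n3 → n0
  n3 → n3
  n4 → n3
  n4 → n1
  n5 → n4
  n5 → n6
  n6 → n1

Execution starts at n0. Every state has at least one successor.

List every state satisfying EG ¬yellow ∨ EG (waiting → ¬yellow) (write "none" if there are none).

{n0, n1, n3, n4, n5, n6}

States satisfying ¬yellow: {n1, n3, n4, n6}.
States satisfying EG ¬yellow: {n1, n3, n4, n6}.
States satisfying waiting → ¬yellow: {n0, n1, n3, n4, n5, n6}.
States satisfying EG (waiting → ¬yellow): {n0, n1, n3, n4, n5, n6}.
States satisfying EG ¬yellow ∨ EG (waiting → ¬yellow): {n0, n1, n3, n4, n5, n6}.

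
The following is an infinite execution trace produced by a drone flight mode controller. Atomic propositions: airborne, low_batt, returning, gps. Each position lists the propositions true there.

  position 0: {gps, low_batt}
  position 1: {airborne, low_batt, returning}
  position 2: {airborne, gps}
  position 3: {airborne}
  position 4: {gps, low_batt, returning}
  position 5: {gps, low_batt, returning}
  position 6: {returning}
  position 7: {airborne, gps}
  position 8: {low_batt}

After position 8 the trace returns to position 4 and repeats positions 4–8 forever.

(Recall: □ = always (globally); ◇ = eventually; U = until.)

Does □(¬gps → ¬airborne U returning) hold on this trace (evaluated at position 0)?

¬gps → ¬airborne U returning must hold at every position from 0 onward. It fails at position 3, so □(¬gps → ¬airborne U returning) is false.
Positions where ¬gps holds: 1, 3, 6, 8.
Check ¬airborne U returning at each: 1→ok, 3→fails, 6→ok, 8→ok.

No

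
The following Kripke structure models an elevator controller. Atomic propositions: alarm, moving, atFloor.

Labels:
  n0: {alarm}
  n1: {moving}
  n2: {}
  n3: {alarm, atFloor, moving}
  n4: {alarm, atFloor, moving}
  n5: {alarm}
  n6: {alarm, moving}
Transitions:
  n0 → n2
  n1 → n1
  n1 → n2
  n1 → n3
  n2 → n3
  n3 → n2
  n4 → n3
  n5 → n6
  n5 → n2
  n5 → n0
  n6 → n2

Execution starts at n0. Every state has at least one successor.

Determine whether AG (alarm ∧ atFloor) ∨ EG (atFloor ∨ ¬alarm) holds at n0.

States satisfying alarm ∧ atFloor: {n3, n4}.
States satisfying AG (alarm ∧ atFloor): ∅.
States satisfying atFloor ∨ ¬alarm: {n1, n2, n3, n4}.
States satisfying EG (atFloor ∨ ¬alarm): {n1, n2, n3, n4}.
States satisfying AG (alarm ∧ atFloor) ∨ EG (atFloor ∨ ¬alarm): {n1, n2, n3, n4}.
n0 ∉ Sat(AG (alarm ∧ atFloor) ∨ EG (atFloor ∨ ¬alarm)).

Does not hold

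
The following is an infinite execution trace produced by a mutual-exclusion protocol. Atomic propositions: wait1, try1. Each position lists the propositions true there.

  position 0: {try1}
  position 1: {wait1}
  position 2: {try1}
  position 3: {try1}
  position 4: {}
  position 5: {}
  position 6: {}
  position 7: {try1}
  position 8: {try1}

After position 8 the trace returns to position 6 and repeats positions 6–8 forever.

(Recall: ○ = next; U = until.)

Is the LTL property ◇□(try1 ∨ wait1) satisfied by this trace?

Does not hold

□(try1 ∨ wait1) is false at every position 0..8, so it never becomes true and ◇□(try1 ∨ wait1) fails.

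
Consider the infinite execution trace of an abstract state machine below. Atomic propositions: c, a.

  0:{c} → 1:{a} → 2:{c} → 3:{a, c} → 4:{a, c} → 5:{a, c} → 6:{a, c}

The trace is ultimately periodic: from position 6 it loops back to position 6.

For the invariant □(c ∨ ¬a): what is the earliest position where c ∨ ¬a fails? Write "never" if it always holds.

Check c ∨ ¬a at each position in order: 0 ✓.
At position 1 the labels are {a}, so c ∨ ¬a is false there. This is the first violation.

1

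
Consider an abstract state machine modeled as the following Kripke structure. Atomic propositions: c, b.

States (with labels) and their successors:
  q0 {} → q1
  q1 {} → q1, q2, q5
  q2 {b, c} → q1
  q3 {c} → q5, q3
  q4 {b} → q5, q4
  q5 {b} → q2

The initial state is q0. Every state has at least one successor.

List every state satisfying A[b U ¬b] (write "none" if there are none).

States satisfying b: {q2, q4, q5}.
States satisfying ¬b: {q0, q1, q3}.
States satisfying A[b U ¬b]: {q0, q1, q2, q3, q5}.

{q0, q1, q2, q3, q5}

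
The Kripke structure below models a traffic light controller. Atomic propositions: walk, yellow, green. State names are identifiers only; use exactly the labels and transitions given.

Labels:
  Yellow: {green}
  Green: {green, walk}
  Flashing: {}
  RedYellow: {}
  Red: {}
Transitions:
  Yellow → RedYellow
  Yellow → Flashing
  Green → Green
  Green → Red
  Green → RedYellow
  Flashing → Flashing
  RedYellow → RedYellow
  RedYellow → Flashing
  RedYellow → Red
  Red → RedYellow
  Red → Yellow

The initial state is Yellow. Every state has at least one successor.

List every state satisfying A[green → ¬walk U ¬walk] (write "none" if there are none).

States satisfying green → ¬walk: {Yellow, Flashing, RedYellow, Red}.
States satisfying ¬walk: {Yellow, Flashing, RedYellow, Red}.
States satisfying A[green → ¬walk U ¬walk]: {Yellow, Flashing, RedYellow, Red}.

{Yellow, Flashing, RedYellow, Red}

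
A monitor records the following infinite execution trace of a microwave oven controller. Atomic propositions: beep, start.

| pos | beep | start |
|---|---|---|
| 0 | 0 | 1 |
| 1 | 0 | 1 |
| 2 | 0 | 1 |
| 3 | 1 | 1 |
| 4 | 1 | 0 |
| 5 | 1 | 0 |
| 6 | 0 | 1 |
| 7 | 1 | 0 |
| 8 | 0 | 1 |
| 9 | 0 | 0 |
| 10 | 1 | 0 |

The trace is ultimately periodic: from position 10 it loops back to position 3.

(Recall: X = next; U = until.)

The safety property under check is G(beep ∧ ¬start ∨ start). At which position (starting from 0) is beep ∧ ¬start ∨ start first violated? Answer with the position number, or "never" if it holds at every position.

Check beep ∧ ¬start ∨ start at each position in order: 0 ✓, 1 ✓, 2 ✓, 3 ✓, 4 ✓, 5 ✓, 6 ✓, 7 ✓, 8 ✓.
At position 9 the labels are {}, so beep ∧ ¬start ∨ start is false there. This is the first violation.

9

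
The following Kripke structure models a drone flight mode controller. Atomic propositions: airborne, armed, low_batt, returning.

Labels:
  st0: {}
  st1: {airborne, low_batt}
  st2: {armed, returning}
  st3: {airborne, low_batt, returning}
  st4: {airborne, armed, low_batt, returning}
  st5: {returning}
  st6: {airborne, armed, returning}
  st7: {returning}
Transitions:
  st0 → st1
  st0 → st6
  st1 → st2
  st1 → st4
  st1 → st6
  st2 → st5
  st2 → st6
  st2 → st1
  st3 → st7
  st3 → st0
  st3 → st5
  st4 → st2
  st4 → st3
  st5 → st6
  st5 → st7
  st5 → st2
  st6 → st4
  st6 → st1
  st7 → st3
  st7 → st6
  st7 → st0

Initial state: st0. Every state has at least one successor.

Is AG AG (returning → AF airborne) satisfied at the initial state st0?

States satisfying AG (returning → AF airborne): ∅.
States satisfying AG AG (returning → AF airborne): ∅.
st0 is reachable from st0 and violates AG (returning → AF airborne), so AG fails at st0.
st0 ∉ Sat(AG AG (returning → AF airborne)).

Does not hold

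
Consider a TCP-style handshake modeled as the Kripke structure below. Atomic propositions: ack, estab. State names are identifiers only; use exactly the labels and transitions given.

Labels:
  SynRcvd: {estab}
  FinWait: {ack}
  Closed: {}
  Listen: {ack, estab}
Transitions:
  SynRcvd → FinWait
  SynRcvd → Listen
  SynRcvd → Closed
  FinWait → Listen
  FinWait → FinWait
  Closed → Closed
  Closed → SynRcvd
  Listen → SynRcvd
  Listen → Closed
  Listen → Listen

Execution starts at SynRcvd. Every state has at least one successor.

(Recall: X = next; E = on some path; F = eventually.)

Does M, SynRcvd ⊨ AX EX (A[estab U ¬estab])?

States satisfying EX (A[estab U ¬estab]): {SynRcvd, FinWait, Closed, Listen}.
States satisfying AX EX (A[estab U ¬estab]): {SynRcvd, FinWait, Closed, Listen}.
SynRcvd ∈ Sat(AX EX (A[estab U ¬estab])).

Satisfied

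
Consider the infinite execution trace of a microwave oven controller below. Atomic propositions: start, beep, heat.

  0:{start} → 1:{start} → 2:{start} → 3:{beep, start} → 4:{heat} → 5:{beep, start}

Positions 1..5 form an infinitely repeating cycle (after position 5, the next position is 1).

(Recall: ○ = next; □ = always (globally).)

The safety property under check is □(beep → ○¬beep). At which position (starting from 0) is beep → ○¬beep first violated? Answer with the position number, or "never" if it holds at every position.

beep → ○¬beep holds at every position 0..5, and those are all the positions the trace ever visits, so the invariant □(beep → ○¬beep) is never violated.

never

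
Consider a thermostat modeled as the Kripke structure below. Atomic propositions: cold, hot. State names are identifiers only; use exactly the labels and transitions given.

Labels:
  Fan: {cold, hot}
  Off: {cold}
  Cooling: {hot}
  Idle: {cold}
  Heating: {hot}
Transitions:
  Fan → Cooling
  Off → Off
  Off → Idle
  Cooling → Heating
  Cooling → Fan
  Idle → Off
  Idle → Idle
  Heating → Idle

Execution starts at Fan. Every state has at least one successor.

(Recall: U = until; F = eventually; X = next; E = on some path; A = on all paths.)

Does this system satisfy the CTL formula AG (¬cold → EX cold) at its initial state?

States satisfying ¬cold → EX cold: {Fan, Off, Cooling, Idle, Heating}.
States satisfying AG (¬cold → EX cold): {Fan, Off, Cooling, Idle, Heating}.
Every state reachable from Fan satisfies ¬cold → EX cold.
Fan ∈ Sat(AG (¬cold → EX cold)).

Holds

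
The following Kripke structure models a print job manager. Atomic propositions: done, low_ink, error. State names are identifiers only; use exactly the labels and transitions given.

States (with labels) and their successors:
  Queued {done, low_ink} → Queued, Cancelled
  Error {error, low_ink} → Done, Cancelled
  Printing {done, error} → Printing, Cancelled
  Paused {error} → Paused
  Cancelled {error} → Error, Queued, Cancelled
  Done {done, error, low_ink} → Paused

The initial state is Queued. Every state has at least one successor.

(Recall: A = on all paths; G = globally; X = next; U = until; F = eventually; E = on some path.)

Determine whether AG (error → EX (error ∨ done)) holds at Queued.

Yes

States satisfying error → EX (error ∨ done): {Queued, Error, Printing, Paused, Cancelled, Done}.
States satisfying AG (error → EX (error ∨ done)): {Queued, Error, Printing, Paused, Cancelled, Done}.
Every state reachable from Queued satisfies error → EX (error ∨ done).
Queued ∈ Sat(AG (error → EX (error ∨ done))).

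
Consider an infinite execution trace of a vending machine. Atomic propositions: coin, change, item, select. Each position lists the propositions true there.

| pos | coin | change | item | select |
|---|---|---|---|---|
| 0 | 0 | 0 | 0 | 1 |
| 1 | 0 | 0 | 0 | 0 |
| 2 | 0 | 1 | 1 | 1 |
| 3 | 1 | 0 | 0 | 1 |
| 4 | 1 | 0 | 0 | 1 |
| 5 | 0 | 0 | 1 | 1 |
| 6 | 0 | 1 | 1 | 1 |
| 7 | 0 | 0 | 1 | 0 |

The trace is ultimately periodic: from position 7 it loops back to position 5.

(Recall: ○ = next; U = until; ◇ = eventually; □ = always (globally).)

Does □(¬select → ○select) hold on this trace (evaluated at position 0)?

¬select → ○select holds at every position 0..7, and those are all positions ever visited, so □(¬select → ○select) holds.
Positions where ¬select holds: 1, 7.
Check ○select at each: 1→ok, 7→ok.

Satisfied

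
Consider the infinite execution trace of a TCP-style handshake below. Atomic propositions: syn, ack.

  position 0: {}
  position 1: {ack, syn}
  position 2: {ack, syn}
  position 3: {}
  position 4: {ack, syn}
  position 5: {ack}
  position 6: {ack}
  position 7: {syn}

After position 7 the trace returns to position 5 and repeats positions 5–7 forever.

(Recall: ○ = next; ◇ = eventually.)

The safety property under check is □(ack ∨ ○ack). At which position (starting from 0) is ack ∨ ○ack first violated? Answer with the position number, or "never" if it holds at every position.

never

ack ∨ ○ack holds at every position 0..7, and those are all the positions the trace ever visits, so the invariant □(ack ∨ ○ack) is never violated.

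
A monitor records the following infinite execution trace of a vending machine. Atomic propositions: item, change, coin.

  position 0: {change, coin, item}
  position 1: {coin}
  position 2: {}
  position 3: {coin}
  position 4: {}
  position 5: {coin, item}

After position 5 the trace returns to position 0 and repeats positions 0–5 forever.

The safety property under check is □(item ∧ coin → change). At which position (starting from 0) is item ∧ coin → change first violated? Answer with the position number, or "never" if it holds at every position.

Check item ∧ coin → change at each position in order: 0 ✓, 1 ✓, 2 ✓, 3 ✓, 4 ✓.
At position 5 the labels are {coin, item}, so item ∧ coin → change is false there. This is the first violation.

5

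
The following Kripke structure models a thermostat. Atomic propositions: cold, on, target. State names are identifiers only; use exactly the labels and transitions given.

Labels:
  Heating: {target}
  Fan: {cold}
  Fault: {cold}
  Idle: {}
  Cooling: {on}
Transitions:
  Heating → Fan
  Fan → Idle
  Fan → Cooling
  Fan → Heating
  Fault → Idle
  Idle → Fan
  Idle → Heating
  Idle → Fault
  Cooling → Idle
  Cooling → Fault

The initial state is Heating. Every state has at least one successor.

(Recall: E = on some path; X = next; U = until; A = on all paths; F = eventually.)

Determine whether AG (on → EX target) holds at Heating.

No

States satisfying on → EX target: {Heating, Fan, Fault, Idle}.
States satisfying AG (on → EX target): ∅.
Cooling is reachable from Heating and violates on → EX target, so AG fails at Heating.
Heating ∉ Sat(AG (on → EX target)).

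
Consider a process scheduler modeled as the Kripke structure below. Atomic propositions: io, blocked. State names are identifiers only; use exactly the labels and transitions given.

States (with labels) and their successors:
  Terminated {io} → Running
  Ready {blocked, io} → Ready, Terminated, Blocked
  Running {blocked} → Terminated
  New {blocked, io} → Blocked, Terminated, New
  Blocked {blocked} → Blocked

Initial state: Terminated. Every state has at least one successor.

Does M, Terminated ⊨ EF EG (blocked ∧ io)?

States satisfying EG (blocked ∧ io): {Ready, New}.
States satisfying EF EG (blocked ∧ io): {Ready, New}.
No suitable path/successor from Terminated witnesses the formula.
Terminated ∉ Sat(EF EG (blocked ∧ io)).

Does not hold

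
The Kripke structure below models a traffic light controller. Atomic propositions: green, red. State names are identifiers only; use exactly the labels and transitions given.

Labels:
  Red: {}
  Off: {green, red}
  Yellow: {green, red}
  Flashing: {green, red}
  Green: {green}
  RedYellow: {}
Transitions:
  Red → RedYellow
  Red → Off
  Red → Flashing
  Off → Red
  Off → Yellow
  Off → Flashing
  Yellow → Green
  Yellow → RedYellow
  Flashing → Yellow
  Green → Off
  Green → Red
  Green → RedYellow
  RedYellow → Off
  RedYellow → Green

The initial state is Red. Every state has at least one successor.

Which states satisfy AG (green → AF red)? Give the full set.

States satisfying green → AF red: {Red, Off, Yellow, Flashing, RedYellow}.
States satisfying AG (green → AF red): ∅.

none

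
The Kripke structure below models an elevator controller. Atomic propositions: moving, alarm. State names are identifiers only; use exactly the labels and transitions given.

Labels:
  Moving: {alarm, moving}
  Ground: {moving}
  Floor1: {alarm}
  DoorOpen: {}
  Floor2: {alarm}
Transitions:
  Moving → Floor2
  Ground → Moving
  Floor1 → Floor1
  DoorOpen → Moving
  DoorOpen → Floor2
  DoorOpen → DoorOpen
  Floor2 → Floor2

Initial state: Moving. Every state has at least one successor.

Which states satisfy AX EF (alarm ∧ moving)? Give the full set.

{Ground}

States satisfying EF (alarm ∧ moving): {Moving, Ground, DoorOpen}.
States satisfying AX EF (alarm ∧ moving): {Ground}.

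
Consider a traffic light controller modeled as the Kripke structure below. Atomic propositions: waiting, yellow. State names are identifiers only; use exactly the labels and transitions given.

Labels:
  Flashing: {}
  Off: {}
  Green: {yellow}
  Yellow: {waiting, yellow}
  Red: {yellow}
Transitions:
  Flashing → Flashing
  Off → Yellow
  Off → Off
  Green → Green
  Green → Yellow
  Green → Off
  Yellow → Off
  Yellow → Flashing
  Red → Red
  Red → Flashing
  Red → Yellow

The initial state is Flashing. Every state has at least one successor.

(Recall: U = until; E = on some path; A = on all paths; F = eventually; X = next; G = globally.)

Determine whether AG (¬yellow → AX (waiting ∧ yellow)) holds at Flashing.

States satisfying ¬yellow → AX (waiting ∧ yellow): {Green, Yellow, Red}.
States satisfying AG (¬yellow → AX (waiting ∧ yellow)): ∅.
Flashing is reachable from Flashing and violates ¬yellow → AX (waiting ∧ yellow), so AG fails at Flashing.
Flashing ∉ Sat(AG (¬yellow → AX (waiting ∧ yellow))).

Does not hold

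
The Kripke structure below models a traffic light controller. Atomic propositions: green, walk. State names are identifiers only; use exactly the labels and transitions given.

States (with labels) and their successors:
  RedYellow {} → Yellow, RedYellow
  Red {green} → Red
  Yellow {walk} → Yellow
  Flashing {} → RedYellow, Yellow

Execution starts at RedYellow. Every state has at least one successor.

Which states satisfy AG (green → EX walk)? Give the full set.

{RedYellow, Yellow, Flashing}

States satisfying green → EX walk: {RedYellow, Yellow, Flashing}.
States satisfying AG (green → EX walk): {RedYellow, Yellow, Flashing}.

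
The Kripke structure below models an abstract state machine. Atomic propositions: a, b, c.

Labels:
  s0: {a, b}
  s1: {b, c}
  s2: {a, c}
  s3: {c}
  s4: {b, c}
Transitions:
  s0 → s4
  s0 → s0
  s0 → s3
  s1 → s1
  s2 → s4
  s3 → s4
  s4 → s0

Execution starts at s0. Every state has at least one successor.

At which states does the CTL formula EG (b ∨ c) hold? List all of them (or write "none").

{s0, s1, s2, s3, s4}

States satisfying b ∨ c: {s0, s1, s2, s3, s4}.
States satisfying EG (b ∨ c): {s0, s1, s2, s3, s4}.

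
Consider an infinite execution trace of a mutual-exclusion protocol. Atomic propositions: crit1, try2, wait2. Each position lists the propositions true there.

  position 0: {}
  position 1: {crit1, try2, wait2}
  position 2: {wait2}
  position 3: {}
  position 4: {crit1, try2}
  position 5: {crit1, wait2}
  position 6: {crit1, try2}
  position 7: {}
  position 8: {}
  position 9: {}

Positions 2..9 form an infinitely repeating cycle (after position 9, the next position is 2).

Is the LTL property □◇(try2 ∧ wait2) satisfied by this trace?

◇(try2 ∧ wait2) must hold at every position from 0 onward. It fails at position 2, so □◇(try2 ∧ wait2) is false.

Violated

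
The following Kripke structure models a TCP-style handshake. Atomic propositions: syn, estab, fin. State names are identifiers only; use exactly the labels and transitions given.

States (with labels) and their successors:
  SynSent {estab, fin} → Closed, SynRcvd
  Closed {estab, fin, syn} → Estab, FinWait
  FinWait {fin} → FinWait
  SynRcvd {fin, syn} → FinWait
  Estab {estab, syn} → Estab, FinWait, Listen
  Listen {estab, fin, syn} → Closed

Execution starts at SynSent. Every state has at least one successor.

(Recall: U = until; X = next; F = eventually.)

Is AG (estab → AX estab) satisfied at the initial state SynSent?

Does not hold

States satisfying estab → AX estab: {FinWait, SynRcvd, Listen}.
States satisfying AG (estab → AX estab): {FinWait, SynRcvd}.
Closed is reachable from SynSent and violates estab → AX estab, so AG fails at SynSent.
SynSent ∉ Sat(AG (estab → AX estab)).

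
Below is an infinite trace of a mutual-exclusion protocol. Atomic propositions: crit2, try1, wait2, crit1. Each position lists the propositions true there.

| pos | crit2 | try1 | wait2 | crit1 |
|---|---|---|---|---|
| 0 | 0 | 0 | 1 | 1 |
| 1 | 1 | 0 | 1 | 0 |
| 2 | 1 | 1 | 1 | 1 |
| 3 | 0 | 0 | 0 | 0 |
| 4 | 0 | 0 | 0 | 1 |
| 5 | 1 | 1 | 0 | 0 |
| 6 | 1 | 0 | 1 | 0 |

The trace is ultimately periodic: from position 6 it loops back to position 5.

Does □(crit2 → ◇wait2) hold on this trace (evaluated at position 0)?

crit2 → ◇wait2 holds at every position 0..6, and those are all positions ever visited, so □(crit2 → ◇wait2) holds.
Positions where crit2 holds: 1, 2, 5, 6.
Check ◇wait2 at each: 1→ok, 2→ok, 5→ok, 6→ok.

Holds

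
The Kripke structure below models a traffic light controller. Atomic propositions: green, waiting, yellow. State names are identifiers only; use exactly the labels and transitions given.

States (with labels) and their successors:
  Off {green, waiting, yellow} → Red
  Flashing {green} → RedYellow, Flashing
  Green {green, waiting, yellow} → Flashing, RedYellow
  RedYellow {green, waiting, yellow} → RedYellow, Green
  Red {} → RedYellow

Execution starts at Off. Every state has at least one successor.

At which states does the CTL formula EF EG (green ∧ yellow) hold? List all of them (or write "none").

{Off, Flashing, Green, RedYellow, Red}

States satisfying EG (green ∧ yellow): {Green, RedYellow}.
States satisfying EF EG (green ∧ yellow): {Off, Flashing, Green, RedYellow, Red}.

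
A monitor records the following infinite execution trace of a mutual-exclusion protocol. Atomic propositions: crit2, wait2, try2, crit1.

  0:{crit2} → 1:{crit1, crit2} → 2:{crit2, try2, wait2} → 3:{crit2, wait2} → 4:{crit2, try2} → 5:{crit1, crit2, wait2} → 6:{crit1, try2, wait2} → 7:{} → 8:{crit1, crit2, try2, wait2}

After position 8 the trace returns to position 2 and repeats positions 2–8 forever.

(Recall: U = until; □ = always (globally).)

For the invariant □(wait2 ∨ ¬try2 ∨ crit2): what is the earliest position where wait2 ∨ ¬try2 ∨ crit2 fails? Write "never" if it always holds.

wait2 ∨ ¬try2 ∨ crit2 holds at every position 0..8, and those are all the positions the trace ever visits, so the invariant □(wait2 ∨ ¬try2 ∨ crit2) is never violated.

never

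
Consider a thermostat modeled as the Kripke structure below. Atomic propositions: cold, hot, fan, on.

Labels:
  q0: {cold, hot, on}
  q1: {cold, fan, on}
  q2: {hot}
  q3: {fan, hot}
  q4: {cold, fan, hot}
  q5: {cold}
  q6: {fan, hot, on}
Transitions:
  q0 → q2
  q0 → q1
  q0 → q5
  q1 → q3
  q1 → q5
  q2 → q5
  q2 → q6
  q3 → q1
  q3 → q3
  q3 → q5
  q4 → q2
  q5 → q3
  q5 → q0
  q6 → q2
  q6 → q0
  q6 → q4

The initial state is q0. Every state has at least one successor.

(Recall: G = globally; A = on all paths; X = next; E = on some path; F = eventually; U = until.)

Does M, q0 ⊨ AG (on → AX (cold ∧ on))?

Does not hold

States satisfying on → AX (cold ∧ on): {q2, q3, q4, q5}.
States satisfying AG (on → AX (cold ∧ on)): ∅.
q0 is reachable from q0 and violates on → AX (cold ∧ on), so AG fails at q0.
q0 ∉ Sat(AG (on → AX (cold ∧ on))).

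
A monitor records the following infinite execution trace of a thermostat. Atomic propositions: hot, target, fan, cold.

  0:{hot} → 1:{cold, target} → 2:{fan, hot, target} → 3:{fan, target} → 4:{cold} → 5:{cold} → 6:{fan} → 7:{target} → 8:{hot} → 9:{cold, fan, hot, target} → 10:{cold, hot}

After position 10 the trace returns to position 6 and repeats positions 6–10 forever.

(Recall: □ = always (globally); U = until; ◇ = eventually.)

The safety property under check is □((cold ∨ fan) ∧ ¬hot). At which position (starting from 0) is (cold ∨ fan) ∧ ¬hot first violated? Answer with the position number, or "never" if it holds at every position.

0

At position 0 the labels are {hot}, so (cold ∨ fan) ∧ ¬hot is false there. This is the first violation.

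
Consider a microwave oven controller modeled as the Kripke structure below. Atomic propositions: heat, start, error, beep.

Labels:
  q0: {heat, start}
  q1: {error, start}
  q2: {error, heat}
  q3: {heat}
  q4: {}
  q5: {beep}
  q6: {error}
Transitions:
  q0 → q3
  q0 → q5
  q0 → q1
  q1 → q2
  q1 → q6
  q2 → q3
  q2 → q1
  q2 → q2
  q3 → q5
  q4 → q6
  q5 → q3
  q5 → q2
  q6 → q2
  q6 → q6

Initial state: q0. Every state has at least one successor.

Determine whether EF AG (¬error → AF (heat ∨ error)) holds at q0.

Yes

States satisfying AG (¬error → AF (heat ∨ error)): {q0, q1, q2, q3, q4, q5, q6}.
States satisfying EF AG (¬error → AF (heat ∨ error)): {q0, q1, q2, q3, q4, q5, q6}.
Some path from q0 reaches a state where AG (¬error → AF (heat ∨ error)) holds.
q0 ∈ Sat(EF AG (¬error → AF (heat ∨ error))).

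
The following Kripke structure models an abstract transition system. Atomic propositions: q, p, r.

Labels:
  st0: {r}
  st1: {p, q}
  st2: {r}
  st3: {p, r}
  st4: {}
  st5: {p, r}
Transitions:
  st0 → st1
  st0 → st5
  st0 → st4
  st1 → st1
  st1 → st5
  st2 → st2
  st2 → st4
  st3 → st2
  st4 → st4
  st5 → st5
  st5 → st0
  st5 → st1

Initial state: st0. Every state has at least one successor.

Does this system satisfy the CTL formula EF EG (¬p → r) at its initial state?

Holds

States satisfying EG (¬p → r): {st0, st1, st2, st3, st5}.
States satisfying EF EG (¬p → r): {st0, st1, st2, st3, st5}.
Some path from st0 reaches a state where EG (¬p → r) holds.
st0 ∈ Sat(EF EG (¬p → r)).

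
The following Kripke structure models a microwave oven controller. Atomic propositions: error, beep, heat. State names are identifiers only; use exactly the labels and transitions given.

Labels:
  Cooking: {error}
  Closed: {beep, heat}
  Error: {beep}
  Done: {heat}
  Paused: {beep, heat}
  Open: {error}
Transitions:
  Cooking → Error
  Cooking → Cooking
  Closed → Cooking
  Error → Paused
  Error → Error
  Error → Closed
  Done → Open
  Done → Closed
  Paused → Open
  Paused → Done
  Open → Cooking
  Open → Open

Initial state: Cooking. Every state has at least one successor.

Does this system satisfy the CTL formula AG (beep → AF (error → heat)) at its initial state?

Yes

States satisfying beep → AF (error → heat): {Cooking, Closed, Error, Done, Paused, Open}.
States satisfying AG (beep → AF (error → heat)): {Cooking, Closed, Error, Done, Paused, Open}.
Every state reachable from Cooking satisfies beep → AF (error → heat).
Cooking ∈ Sat(AG (beep → AF (error → heat))).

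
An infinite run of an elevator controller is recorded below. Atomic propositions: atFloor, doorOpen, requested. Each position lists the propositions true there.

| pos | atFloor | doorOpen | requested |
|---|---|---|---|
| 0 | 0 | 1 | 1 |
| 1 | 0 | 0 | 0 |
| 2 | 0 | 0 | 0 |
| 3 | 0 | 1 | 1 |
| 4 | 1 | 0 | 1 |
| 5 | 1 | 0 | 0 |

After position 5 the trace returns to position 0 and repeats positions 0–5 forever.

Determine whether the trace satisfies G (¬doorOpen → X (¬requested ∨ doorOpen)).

Satisfied

¬doorOpen → X (¬requested ∨ doorOpen) holds at every position 0..5, and those are all positions ever visited, so G (¬doorOpen → X (¬requested ∨ doorOpen)) holds.
Positions where ¬doorOpen holds: 1, 2, 4, 5.
Check X (¬requested ∨ doorOpen) at each: 1→ok, 2→ok, 4→ok, 5→ok.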